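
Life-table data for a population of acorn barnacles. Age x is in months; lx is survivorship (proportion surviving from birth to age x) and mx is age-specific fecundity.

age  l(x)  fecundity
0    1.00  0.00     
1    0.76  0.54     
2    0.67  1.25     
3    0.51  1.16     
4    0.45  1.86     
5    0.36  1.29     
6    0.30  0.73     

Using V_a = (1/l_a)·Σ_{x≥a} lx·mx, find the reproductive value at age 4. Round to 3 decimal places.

3.379

lx·mx for x ≥ 4: 0.837, 0.4644, 0.219 → sum = 1.5204
V_4 = 1.5204 / l_4 = 1.5204 / 0.45 = 3.378667… → 3.379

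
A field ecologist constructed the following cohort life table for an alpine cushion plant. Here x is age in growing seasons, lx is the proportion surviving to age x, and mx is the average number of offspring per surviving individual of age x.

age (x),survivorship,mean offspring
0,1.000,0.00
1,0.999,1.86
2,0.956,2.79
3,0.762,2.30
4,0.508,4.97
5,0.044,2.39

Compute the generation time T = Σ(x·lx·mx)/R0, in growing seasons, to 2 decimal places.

lx·mx: 0, 1.85814, 2.66724, 1.7526, 2.52476, 0.10516 → R0 = 8.9079
x·lx·mx: 0, 1.85814, 5.33448, 5.2578, 10.09904, 0.5258 → Σ = 23.07526
T = 23.07526 / 8.9079 = 2.590426… → 2.59

2.59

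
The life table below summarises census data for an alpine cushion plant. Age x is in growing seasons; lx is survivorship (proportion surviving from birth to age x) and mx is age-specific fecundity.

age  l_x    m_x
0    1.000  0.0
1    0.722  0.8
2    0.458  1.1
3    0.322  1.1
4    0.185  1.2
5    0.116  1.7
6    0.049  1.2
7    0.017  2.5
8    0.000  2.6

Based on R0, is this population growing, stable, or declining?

R0 = Σ lx·mx = 0 + 0.5776 + 0.5038 + 0.3542 + 0.222 + 0.1972 + 0.0588 + 0.0425 + 0 = 1.9561
R0 > 1, so the population is growing.

growing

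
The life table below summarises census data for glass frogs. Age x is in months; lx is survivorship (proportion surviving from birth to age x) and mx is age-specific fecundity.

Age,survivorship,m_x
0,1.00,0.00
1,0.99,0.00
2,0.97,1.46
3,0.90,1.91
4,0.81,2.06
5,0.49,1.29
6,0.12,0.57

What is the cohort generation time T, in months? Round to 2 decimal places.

3.31

lx·mx: 0, 0, 1.4162, 1.719, 1.6686, 0.6321, 0.0684 → R0 = 5.5043
x·lx·mx: 0, 0, 2.8324, 5.157, 6.6744, 3.1605, 0.4104 → Σ = 18.2347
T = 18.2347 / 5.5043 = 3.31281… → 3.31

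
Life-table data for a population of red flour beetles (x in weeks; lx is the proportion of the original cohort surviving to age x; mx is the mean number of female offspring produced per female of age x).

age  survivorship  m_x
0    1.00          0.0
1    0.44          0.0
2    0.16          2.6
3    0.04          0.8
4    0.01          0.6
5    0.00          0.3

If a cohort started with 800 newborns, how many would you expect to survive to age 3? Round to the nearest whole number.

Expected survivors = N0 · l_3 = 800 × 0.04 = 32 → 32

32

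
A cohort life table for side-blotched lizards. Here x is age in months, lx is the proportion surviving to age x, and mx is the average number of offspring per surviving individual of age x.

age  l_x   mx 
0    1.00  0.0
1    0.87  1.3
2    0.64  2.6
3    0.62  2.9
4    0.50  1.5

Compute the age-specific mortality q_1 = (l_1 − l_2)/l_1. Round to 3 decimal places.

q_1 = (l_1 − l_2) / l_1 = (0.87 − 0.64) / 0.87
     = 0.23 / 0.87 = 0.264368… → 0.264

0.264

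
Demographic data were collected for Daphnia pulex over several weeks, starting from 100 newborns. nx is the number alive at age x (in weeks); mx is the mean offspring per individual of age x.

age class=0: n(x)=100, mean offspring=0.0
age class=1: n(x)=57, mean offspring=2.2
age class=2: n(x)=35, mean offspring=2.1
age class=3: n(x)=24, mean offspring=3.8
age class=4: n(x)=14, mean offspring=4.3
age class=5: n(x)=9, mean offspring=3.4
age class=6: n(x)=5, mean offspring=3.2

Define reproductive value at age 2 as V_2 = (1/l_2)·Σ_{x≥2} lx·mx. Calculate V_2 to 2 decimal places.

7.76

lx = nx/n0 = nx/100: 1, 0.57, 0.35, 0.24, 0.14, 0.09, 0.05
lx·mx for x ≥ 2: 0.735, 0.912, 0.602, 0.306, 0.16 → sum = 2.715
V_2 = 2.715 / l_2 = 2.715 / 0.35 = 7.757143… → 7.76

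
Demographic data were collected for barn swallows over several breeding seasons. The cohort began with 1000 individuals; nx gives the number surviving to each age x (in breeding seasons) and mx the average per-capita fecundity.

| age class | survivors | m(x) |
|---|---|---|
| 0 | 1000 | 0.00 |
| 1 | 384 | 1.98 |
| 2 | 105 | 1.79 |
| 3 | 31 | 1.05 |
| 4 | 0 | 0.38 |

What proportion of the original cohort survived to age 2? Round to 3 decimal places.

l_2 = n_2/n_0 = 105/1000 = 0.105 → 0.105

0.105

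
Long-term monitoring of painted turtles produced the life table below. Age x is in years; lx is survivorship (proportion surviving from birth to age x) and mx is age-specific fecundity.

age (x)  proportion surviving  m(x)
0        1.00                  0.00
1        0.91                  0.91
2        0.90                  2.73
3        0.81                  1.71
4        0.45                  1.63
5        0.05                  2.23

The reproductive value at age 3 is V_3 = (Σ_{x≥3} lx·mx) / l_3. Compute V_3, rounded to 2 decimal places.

lx·mx for x ≥ 3: 1.3851, 0.7335, 0.1115 → sum = 2.2301
V_3 = 2.2301 / l_3 = 2.2301 / 0.81 = 2.75321… → 2.75

2.75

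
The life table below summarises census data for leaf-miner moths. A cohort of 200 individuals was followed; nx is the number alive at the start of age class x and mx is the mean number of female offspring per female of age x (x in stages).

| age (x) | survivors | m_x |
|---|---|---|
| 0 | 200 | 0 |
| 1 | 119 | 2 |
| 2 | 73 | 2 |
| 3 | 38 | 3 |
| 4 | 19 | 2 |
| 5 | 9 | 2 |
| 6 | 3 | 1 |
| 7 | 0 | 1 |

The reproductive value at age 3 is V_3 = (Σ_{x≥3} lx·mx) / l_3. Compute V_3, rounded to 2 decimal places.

lx = nx/n0 = nx/200: 1, 0.595, 0.365, 0.19, 0.095, 0.045, 0.015, 0
lx·mx for x ≥ 3: 0.57, 0.19, 0.09, 0.015, 0 → sum = 0.865
V_3 = 0.865 / l_3 = 0.865 / 0.19 = 4.552632… → 4.55

4.55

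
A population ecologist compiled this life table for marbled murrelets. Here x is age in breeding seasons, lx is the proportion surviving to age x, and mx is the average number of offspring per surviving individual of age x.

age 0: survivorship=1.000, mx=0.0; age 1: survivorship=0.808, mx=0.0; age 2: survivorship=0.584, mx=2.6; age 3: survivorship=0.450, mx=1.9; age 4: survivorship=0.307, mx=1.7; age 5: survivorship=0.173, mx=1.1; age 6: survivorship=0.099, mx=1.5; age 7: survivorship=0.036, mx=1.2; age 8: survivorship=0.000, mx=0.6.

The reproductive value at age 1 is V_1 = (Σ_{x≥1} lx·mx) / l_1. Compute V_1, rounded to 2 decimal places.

lx·mx for x ≥ 1: 0, 1.5184, 0.855, 0.5219, 0.1903, 0.1485, 0.0432, 0 → sum = 3.2773
V_1 = 3.2773 / l_1 = 3.2773 / 0.808 = 4.056064… → 4.06

4.06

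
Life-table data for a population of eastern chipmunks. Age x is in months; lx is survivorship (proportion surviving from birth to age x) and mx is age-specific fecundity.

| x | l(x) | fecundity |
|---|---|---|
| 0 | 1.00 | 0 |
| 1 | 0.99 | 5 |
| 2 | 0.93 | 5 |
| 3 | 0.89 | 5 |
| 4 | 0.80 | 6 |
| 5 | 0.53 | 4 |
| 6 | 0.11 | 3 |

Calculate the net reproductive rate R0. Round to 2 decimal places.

21.30

lx·mx by age: 0, 4.95, 4.65, 4.45, 4.8, 2.12, 0.33
R0 = Σ lx·mx = 21.3 → 21.30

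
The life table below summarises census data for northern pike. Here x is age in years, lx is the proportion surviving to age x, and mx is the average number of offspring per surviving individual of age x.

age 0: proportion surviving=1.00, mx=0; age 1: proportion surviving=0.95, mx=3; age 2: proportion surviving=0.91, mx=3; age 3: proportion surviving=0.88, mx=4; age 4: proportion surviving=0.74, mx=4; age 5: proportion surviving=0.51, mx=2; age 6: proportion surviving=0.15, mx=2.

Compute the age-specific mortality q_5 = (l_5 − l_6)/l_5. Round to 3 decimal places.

q_5 = (l_5 − l_6) / l_5 = (0.51 − 0.15) / 0.51
     = 0.36 / 0.51 = 0.705882… → 0.706

0.706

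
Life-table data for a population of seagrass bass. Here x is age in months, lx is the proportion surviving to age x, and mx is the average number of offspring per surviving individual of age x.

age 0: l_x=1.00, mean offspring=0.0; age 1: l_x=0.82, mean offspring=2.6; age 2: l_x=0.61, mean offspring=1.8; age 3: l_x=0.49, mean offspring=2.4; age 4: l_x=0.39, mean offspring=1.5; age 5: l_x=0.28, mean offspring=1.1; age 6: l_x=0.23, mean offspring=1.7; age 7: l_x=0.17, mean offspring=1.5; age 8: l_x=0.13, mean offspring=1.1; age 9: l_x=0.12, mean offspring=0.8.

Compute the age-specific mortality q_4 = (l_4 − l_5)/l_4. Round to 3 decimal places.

q_4 = (l_4 − l_5) / l_4 = (0.39 − 0.28) / 0.39
     = 0.11 / 0.39 = 0.282051… → 0.282

0.282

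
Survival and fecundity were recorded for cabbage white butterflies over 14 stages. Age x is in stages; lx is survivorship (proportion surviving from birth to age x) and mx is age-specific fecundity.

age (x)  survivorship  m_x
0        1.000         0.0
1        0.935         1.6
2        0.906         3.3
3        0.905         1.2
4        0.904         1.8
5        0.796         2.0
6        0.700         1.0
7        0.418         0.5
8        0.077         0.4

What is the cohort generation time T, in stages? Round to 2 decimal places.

lx·mx: 0, 1.496, 2.9898, 1.086, 1.6272, 1.592, 0.7, 0.209, 0.0308 → R0 = 9.7308
x·lx·mx: 0, 1.496, 5.9796, 3.258, 6.5088, 7.96, 4.2, 1.463, 0.2464 → Σ = 31.1118
T = 31.1118 / 9.7308 = 3.19725… → 3.20

3.20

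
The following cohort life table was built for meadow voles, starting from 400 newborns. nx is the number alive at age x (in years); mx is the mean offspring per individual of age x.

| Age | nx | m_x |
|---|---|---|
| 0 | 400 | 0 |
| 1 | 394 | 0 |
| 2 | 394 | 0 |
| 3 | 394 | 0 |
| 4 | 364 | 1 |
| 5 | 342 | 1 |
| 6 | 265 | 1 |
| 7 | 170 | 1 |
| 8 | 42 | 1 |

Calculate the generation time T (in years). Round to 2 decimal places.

lx = nx/n0 = nx/400: 1, 0.985, 0.985, 0.985, 0.91, 0.855, 0.6625, 0.425, 0.105
lx·mx: 0, 0, 0, 0, 0.91, 0.855, 0.6625, 0.425, 0.105 → R0 = 2.9575
x·lx·mx: 0, 0, 0, 0, 3.64, 4.275, 3.975, 2.975, 0.84 → Σ = 15.705
T = 15.705 / 2.9575 = 5.310228… → 5.31

5.31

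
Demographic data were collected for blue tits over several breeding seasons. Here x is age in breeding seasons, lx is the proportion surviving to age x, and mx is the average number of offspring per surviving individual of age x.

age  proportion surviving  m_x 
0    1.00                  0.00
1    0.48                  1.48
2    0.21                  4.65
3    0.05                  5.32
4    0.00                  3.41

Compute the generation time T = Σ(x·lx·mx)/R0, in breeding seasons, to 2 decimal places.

1.77

lx·mx: 0, 0.7104, 0.9765, 0.266, 0 → R0 = 1.9529
x·lx·mx: 0, 0.7104, 1.953, 0.798, 0 → Σ = 3.4614
T = 3.4614 / 1.9529 = 1.772441… → 1.77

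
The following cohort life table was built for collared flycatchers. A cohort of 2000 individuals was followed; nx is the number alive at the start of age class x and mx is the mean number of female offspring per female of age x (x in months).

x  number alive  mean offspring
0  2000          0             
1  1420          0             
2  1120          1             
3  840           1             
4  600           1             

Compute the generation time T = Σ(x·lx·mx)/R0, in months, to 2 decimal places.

2.80

lx = nx/n0 = nx/2000: 1, 0.71, 0.56, 0.42, 0.3
lx·mx: 0, 0, 0.56, 0.42, 0.3 → R0 = 1.28
x·lx·mx: 0, 0, 1.12, 1.26, 1.2 → Σ = 3.58
T = 3.58 / 1.28 = 2.796875 → 2.80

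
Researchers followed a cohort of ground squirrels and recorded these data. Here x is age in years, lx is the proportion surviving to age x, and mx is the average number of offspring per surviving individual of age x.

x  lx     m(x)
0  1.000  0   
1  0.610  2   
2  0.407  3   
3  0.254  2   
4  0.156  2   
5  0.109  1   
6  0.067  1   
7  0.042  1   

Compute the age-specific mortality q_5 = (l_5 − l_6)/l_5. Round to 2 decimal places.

q_5 = (l_5 − l_6) / l_5 = (0.109 − 0.067) / 0.109
     = 0.042 / 0.109 = 0.385321… → 0.39

0.39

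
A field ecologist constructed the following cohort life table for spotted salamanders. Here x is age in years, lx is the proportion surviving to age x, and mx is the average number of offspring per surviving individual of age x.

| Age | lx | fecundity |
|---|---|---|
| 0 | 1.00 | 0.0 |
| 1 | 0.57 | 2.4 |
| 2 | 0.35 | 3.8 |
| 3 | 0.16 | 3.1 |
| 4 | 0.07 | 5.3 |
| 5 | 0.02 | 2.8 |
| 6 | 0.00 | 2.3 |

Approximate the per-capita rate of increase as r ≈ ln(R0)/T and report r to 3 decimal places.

0.640

R0 = Σ lx·mx = 0 + 1.368 + 1.33 + 0.496 + 0.371 + 0.056 + 0 = 3.621
Σ x·lx·mx = 7.28; T = 7.28/3.621 = 2.01049…
r ≈ ln(R0)/T = ln(3.621)/2.01049… = 0.64002… → 0.640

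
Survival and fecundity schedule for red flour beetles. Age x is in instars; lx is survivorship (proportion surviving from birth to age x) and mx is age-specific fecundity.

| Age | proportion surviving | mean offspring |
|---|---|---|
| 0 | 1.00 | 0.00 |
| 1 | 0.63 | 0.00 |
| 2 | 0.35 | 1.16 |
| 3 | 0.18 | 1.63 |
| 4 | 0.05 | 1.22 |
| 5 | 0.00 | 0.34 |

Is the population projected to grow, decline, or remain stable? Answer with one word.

R0 = Σ lx·mx = 0 + 0 + 0.406 + 0.2934 + 0.061 + 0 = 0.7604
R0 < 1, so the population is declining.

declining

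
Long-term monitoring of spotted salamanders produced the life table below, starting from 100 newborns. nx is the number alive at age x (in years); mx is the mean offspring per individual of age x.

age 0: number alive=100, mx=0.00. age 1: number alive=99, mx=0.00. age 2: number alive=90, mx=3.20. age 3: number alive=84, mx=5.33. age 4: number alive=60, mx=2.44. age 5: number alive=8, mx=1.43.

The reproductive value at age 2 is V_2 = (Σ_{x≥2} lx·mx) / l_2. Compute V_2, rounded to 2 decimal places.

9.93

lx = nx/n0 = nx/100: 1, 0.99, 0.9, 0.84, 0.6, 0.08
lx·mx for x ≥ 2: 2.88, 4.4772, 1.464, 0.1144 → sum = 8.9356
V_2 = 8.9356 / l_2 = 8.9356 / 0.9 = 9.928444… → 9.93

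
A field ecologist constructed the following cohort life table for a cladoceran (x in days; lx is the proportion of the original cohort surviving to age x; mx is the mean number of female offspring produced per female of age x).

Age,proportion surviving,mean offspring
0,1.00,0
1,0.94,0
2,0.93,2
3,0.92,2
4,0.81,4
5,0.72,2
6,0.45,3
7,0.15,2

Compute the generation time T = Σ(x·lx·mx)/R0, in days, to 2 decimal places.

3.95

lx·mx: 0, 0, 1.86, 1.84, 3.24, 1.44, 1.35, 0.3 → R0 = 10.03
x·lx·mx: 0, 0, 3.72, 5.52, 12.96, 7.2, 8.1, 2.1 → Σ = 39.6
T = 39.6 / 10.03 = 3.948156… → 3.95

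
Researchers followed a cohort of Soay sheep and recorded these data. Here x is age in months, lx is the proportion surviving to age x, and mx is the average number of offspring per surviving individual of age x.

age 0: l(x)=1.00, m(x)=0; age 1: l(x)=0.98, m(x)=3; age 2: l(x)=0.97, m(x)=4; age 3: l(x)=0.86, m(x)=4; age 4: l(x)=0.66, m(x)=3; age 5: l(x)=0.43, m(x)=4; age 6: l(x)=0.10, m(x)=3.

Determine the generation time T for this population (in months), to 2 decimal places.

2.76

lx·mx: 0, 2.94, 3.88, 3.44, 1.98, 1.72, 0.3 → R0 = 14.26
x·lx·mx: 0, 2.94, 7.76, 10.32, 7.92, 8.6, 1.8 → Σ = 39.34
T = 39.34 / 14.26 = 2.758766… → 2.76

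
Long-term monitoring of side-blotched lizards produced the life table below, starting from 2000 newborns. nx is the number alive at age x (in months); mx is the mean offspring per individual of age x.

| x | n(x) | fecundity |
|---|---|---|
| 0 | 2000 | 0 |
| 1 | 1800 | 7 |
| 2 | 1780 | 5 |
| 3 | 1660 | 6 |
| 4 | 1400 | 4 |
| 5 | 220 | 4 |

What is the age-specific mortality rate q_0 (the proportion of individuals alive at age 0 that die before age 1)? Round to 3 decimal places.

lx = nx/n0 = nx/2000: 1, 0.9, 0.89, 0.83, 0.7, 0.11
q_0 = (l_0 − l_1) / l_0 = (1 − 0.9) / 1
     = 0.1 / 1 = 0.1 → 0.100

0.100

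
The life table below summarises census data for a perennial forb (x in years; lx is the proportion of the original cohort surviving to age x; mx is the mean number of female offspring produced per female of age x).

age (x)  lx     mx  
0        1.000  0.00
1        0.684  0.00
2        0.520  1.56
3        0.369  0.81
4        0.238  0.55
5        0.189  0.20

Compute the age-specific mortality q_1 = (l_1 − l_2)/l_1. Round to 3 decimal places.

q_1 = (l_1 − l_2) / l_1 = (0.684 − 0.52) / 0.684
     = 0.164 / 0.684 = 0.239766… → 0.240

0.240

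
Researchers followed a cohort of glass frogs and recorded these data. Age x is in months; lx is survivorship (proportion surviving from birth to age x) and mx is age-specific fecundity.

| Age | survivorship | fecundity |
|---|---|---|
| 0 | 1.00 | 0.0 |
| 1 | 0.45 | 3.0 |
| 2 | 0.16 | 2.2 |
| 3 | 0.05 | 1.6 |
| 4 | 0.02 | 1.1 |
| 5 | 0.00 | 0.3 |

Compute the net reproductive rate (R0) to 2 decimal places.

lx·mx by age: 0, 1.35, 0.352, 0.08, 0.022, 0
R0 = Σ lx·mx = 1.804 → 1.80

1.80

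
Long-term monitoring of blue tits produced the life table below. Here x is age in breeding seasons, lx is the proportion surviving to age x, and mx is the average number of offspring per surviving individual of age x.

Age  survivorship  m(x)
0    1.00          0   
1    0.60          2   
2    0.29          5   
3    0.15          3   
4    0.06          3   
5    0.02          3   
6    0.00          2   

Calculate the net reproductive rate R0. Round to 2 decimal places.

3.34

lx·mx by age: 0, 1.2, 1.45, 0.45, 0.18, 0.06, 0
R0 = Σ lx·mx = 3.34 → 3.34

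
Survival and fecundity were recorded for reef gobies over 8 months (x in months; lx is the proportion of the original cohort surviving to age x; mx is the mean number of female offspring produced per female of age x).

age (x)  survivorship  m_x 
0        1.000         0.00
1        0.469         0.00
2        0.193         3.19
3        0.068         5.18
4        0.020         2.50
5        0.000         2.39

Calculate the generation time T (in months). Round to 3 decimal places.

2.444

lx·mx: 0, 0, 0.61567, 0.35224, 0.05, 0 → R0 = 1.01791
x·lx·mx: 0, 0, 1.23134, 1.05672, 0.2, 0 → Σ = 2.48806
T = 2.48806 / 1.01791 = 2.444283… → 2.444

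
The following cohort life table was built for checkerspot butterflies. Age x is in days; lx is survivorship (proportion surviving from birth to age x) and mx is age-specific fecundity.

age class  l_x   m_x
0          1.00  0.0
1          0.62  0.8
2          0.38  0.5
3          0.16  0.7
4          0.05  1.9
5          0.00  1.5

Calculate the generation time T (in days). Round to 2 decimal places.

lx·mx: 0, 0.496, 0.19, 0.112, 0.095, 0 → R0 = 0.893
x·lx·mx: 0, 0.496, 0.38, 0.336, 0.38, 0 → Σ = 1.592
T = 1.592 / 0.893 = 1.782755… → 1.78

1.78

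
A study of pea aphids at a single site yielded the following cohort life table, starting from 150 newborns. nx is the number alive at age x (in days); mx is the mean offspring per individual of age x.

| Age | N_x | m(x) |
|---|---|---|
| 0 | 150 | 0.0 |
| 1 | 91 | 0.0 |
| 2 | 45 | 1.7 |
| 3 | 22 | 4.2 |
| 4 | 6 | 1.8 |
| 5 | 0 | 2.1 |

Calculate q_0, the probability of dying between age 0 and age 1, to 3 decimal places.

lx = nx/n0 = nx/150: 1, 0.60667…, 0.3, 0.14667…, 0.04, 0
q_0 = (l_0 − l_1) / l_0 = (1 − 0.606667…) / 1
     = 0.393333… / 1 = 0.393333… → 0.393

0.393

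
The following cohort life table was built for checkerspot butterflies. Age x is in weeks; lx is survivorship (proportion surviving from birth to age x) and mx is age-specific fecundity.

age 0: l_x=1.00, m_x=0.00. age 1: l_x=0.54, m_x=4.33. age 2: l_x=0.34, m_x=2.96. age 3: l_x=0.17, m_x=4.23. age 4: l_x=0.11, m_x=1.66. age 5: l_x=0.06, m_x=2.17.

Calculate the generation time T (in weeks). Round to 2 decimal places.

lx·mx: 0, 2.3382, 1.0064, 0.7191, 0.1826, 0.1302 → R0 = 4.3765
x·lx·mx: 0, 2.3382, 2.0128, 2.1573, 0.7304, 0.651 → Σ = 7.8897
T = 7.8897 / 4.3765 = 1.802742… → 1.80

1.80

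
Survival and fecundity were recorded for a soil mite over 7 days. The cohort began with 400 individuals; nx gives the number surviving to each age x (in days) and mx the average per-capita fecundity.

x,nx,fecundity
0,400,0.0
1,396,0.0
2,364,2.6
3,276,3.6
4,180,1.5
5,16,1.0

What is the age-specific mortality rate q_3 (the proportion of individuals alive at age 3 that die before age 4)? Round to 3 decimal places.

lx = nx/n0 = nx/400: 1, 0.99, 0.91, 0.69, 0.45, 0.04
q_3 = (l_3 − l_4) / l_3 = (0.69 − 0.45) / 0.69
     = 0.24 / 0.69 = 0.347826… → 0.348

0.348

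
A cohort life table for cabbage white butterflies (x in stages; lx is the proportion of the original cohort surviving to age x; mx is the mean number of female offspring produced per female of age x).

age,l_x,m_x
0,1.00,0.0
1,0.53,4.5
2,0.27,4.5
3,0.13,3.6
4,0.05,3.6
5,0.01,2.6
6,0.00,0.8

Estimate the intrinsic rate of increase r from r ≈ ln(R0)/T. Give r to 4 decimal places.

R0 = Σ lx·mx = 0 + 2.385 + 1.215 + 0.468 + 0.18 + 0.026 + 0 = 4.274
Σ x·lx·mx = 7.069; T = 7.069/4.274 = 1.65395…
r ≈ ln(R0)/T = ln(4.274)/1.65395… = 0.878229… → 0.8782

0.8782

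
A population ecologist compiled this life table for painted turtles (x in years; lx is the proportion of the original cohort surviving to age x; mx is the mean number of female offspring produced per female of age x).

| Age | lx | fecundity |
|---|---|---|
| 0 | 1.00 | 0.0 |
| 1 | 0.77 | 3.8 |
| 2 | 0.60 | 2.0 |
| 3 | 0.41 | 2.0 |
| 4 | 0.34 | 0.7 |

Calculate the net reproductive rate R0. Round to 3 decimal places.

lx·mx by age: 0, 2.926, 1.2, 0.82, 0.238
R0 = Σ lx·mx = 5.184 → 5.184

5.184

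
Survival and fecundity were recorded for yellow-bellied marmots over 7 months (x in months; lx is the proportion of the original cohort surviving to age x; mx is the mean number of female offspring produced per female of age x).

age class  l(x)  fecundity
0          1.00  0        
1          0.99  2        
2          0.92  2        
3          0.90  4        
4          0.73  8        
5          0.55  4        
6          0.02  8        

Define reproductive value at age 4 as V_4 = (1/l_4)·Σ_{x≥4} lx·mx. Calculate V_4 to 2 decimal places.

lx·mx for x ≥ 4: 5.84, 2.2, 0.16 → sum = 8.2
V_4 = 8.2 / l_4 = 8.2 / 0.73 = 11.232877… → 11.23

11.23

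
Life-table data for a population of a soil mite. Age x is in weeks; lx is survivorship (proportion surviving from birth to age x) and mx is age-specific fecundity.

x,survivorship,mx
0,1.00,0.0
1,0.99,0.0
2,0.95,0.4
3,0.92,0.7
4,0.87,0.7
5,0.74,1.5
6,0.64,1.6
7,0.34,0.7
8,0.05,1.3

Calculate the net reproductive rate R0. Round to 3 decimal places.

lx·mx by age: 0, 0, 0.38, 0.644, 0.609, 1.11, 1.024, 0.238, 0.065
R0 = Σ lx·mx = 4.07 → 4.070

4.070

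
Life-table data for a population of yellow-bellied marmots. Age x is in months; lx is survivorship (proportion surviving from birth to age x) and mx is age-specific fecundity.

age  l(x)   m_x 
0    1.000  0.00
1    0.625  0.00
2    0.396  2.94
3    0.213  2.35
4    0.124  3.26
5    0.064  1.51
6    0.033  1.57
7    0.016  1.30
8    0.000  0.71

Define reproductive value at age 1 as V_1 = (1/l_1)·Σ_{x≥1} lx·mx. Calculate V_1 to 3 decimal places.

3.581

lx·mx for x ≥ 1: 0, 1.16424, 0.50055, 0.40424, 0.09664, 0.05181, 0.0208, 0 → sum = 2.23828
V_1 = 2.23828 / l_1 = 2.23828 / 0.625 = 3.581248 → 3.581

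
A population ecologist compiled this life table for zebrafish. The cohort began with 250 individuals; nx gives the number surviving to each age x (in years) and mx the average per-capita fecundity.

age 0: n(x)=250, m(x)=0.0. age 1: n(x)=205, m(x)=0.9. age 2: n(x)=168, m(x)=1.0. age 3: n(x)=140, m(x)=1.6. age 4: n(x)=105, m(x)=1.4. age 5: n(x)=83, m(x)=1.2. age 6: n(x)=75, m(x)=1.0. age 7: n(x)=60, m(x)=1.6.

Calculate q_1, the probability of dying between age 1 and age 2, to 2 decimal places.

lx = nx/n0 = nx/250: 1, 0.82, 0.672, 0.56, 0.42, 0.332, 0.3, 0.24
q_1 = (l_1 − l_2) / l_1 = (0.82 − 0.672) / 0.82
     = 0.148 / 0.82 = 0.180488… → 0.18

0.18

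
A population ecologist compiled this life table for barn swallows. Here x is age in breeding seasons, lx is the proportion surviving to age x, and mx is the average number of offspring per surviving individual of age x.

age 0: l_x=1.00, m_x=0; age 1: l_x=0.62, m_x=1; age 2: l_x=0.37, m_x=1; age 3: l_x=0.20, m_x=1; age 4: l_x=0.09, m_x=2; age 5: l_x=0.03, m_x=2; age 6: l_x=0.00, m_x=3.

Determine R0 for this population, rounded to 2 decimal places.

1.43

lx·mx by age: 0, 0.62, 0.37, 0.2, 0.18, 0.06, 0
R0 = Σ lx·mx = 1.43 → 1.43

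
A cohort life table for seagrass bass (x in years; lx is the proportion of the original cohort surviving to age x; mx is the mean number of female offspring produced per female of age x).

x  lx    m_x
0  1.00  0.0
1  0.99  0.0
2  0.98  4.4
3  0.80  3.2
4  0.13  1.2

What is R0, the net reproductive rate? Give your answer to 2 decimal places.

7.03

lx·mx by age: 0, 0, 4.312, 2.56, 0.156
R0 = Σ lx·mx = 7.028 → 7.03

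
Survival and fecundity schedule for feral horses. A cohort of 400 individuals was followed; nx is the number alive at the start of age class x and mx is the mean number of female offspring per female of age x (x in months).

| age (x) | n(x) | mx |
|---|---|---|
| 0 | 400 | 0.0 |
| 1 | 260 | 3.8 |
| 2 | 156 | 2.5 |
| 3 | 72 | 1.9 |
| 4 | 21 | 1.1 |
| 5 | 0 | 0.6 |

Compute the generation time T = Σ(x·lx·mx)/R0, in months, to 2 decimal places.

1.48

lx = nx/n0 = nx/400: 1, 0.65, 0.39, 0.18, 0.0525, 0
lx·mx: 0, 2.47, 0.975, 0.342, 0.05775, 0 → R0 = 3.84475
x·lx·mx: 0, 2.47, 1.95, 1.026, 0.231, 0 → Σ = 5.677
T = 5.677 / 3.84475 = 1.476559… → 1.48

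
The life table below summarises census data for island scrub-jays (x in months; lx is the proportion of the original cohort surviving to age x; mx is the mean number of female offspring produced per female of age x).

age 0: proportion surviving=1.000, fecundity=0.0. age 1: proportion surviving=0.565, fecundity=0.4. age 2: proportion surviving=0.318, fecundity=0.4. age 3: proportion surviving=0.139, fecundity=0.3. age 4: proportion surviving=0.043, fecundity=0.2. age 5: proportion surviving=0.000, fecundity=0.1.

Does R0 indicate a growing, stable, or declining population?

declining

R0 = Σ lx·mx = 0 + 0.226 + 0.1272 + 0.0417 + 0.0086 + 0 = 0.4035
R0 < 1, so the population is declining.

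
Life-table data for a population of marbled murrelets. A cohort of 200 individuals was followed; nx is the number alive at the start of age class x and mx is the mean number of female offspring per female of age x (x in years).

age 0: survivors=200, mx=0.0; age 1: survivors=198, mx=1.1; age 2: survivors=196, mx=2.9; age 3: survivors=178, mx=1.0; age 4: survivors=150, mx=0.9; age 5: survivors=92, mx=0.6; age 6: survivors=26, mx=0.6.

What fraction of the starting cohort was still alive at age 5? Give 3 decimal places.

l_5 = n_5/n_0 = 92/200 = 0.46 → 0.460

0.460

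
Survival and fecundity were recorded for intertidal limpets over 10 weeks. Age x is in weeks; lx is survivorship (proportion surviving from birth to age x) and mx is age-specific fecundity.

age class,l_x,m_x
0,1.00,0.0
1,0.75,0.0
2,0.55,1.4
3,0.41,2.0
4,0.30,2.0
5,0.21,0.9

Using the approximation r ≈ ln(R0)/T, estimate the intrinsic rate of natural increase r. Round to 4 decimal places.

R0 = Σ lx·mx = 0 + 0 + 0.77 + 0.82 + 0.6 + 0.189 = 2.379
Σ x·lx·mx = 7.345; T = 7.345/2.379 = 3.08743…
r ≈ ln(R0)/T = ln(2.379)/3.08743… = 0.280712… → 0.2807

0.2807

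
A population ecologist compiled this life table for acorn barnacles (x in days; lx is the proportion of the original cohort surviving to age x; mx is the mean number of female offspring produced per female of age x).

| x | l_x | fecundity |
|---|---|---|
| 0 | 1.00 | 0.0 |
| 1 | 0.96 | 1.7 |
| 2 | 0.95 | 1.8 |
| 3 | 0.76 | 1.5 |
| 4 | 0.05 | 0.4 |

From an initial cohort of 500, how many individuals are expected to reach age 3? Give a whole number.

380

Expected survivors = N0 · l_3 = 500 × 0.76 = 380 → 380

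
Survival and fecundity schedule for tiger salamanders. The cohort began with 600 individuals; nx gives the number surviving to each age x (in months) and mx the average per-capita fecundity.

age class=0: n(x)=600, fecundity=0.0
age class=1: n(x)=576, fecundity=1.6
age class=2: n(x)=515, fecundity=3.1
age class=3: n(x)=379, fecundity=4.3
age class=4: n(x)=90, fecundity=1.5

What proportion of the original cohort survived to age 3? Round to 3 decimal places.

l_3 = n_3/n_0 = 379/600 = 0.631667… → 0.632

0.632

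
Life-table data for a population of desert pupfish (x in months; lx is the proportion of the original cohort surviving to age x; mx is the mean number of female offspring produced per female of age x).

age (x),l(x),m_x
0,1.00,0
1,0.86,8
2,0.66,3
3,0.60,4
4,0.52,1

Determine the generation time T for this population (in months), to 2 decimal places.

1.71

lx·mx: 0, 6.88, 1.98, 2.4, 0.52 → R0 = 11.78
x·lx·mx: 0, 6.88, 3.96, 7.2, 2.08 → Σ = 20.12
T = 20.12 / 11.78 = 1.70798… → 1.71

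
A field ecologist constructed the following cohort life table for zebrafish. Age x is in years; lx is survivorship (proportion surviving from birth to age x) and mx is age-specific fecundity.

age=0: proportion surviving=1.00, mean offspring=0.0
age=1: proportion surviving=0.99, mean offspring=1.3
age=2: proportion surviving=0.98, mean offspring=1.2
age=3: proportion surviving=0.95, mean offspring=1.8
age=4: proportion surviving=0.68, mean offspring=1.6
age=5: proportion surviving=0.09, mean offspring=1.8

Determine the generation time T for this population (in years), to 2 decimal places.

2.57

lx·mx: 0, 1.287, 1.176, 1.71, 1.088, 0.162 → R0 = 5.423
x·lx·mx: 0, 1.287, 2.352, 5.13, 4.352, 0.81 → Σ = 13.931
T = 13.931 / 5.423 = 2.568873… → 2.57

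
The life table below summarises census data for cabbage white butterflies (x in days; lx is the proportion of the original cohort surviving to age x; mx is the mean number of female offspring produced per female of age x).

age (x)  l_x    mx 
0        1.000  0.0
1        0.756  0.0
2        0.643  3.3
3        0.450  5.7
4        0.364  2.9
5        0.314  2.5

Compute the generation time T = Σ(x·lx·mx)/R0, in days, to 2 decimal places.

lx·mx: 0, 0, 2.1219, 2.565, 1.0556, 0.785 → R0 = 6.5275
x·lx·mx: 0, 0, 4.2438, 7.695, 4.2224, 3.925 → Σ = 20.0862
T = 20.0862 / 6.5275 = 3.077166… → 3.08

3.08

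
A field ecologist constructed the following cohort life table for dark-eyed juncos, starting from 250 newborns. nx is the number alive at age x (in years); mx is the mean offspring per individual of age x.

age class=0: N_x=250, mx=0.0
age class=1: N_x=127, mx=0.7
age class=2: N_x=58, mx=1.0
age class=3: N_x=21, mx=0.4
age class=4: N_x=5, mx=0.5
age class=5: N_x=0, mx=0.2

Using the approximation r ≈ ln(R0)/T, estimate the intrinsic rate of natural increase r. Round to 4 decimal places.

-0.3024

lx = nx/n0 = nx/250: 1, 0.508, 0.232, 0.084, 0.02, 0
R0 = Σ lx·mx = 0 + 0.3556 + 0.232 + 0.0336 + 0.01 + 0 = 0.6312
Σ x·lx·mx = 0.9604; T = 0.9604/0.6312 = 1.52155…
r ≈ ln(R0)/T = ln(0.6312)/1.52155… = -0.302411… → -0.3024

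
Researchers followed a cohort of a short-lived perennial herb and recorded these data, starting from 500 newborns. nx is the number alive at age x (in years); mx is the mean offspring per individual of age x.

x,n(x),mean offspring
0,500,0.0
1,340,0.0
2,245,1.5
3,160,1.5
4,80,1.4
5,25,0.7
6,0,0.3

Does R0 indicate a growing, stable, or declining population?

lx = nx/n0 = nx/500: 1, 0.68, 0.49, 0.32, 0.16, 0.05, 0
R0 = Σ lx·mx = 0 + 0 + 0.735 + 0.48 + 0.224 + 0.035 + 0 = 1.474
R0 > 1, so the population is growing.

growing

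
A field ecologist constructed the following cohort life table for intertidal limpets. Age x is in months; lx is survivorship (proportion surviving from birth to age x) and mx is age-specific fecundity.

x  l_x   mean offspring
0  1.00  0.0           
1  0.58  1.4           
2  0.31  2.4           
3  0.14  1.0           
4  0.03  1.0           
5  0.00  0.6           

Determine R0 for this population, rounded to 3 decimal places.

1.726

lx·mx by age: 0, 0.812, 0.744, 0.14, 0.03, 0
R0 = Σ lx·mx = 1.726 → 1.726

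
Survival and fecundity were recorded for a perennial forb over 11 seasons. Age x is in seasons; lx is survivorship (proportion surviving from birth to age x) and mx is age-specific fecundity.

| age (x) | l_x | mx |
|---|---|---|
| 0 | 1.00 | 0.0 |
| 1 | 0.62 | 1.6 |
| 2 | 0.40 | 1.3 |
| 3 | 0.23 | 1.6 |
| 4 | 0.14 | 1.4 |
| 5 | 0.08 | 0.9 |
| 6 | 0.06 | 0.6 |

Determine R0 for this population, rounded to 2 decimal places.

lx·mx by age: 0, 0.992, 0.52, 0.368, 0.196, 0.072, 0.036
R0 = Σ lx·mx = 2.184 → 2.18

2.18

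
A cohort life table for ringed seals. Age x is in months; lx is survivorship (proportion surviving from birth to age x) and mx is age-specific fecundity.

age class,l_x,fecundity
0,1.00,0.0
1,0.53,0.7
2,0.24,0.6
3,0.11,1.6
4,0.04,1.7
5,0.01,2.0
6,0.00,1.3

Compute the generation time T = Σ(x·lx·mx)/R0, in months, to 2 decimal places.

2.00

lx·mx: 0, 0.371, 0.144, 0.176, 0.068, 0.02, 0 → R0 = 0.779
x·lx·mx: 0, 0.371, 0.288, 0.528, 0.272, 0.1, 0 → Σ = 1.559
T = 1.559 / 0.779 = 2.001284… → 2.00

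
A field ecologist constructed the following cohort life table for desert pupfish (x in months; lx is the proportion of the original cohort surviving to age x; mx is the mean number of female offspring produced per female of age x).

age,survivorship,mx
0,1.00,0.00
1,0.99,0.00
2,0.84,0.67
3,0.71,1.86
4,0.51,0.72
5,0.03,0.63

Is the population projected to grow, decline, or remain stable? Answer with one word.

growing

R0 = Σ lx·mx = 0 + 0 + 0.5628 + 1.3206 + 0.3672 + 0.0189 = 2.2695
R0 > 1, so the population is growing.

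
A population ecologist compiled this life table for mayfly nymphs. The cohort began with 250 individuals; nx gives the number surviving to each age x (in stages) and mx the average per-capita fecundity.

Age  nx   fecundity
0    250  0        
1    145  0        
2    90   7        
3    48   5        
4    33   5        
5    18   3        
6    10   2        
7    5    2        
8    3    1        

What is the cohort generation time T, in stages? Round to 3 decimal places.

2.784

lx = nx/n0 = nx/250: 1, 0.58, 0.36, 0.192, 0.132, 0.072, 0.04, 0.02, 0.012
lx·mx: 0, 0, 2.52, 0.96, 0.66, 0.216, 0.08, 0.04, 0.012 → R0 = 4.488
x·lx·mx: 0, 0, 5.04, 2.88, 2.64, 1.08, 0.48, 0.28, 0.096 → Σ = 12.496
T = 12.496 / 4.488 = 2.784314… → 2.784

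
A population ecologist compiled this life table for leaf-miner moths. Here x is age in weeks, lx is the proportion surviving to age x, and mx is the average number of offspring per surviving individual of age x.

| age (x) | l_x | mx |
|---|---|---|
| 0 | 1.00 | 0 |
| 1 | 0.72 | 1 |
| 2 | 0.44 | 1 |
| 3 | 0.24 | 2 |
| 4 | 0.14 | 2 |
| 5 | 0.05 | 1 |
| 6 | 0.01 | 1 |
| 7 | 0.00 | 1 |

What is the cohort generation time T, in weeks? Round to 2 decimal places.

lx·mx: 0, 0.72, 0.44, 0.48, 0.28, 0.05, 0.01, 0 → R0 = 1.98
x·lx·mx: 0, 0.72, 0.88, 1.44, 1.12, 0.25, 0.06, 0 → Σ = 4.47
T = 4.47 / 1.98 = 2.257576… → 2.26

2.26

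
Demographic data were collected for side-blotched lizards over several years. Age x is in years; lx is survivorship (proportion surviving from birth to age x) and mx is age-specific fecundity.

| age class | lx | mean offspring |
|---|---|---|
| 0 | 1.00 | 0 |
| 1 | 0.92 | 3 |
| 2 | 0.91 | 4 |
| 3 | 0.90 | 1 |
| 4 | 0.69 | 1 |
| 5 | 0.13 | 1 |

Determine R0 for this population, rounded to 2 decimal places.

lx·mx by age: 0, 2.76, 3.64, 0.9, 0.69, 0.13
R0 = Σ lx·mx = 8.12 → 8.12

8.12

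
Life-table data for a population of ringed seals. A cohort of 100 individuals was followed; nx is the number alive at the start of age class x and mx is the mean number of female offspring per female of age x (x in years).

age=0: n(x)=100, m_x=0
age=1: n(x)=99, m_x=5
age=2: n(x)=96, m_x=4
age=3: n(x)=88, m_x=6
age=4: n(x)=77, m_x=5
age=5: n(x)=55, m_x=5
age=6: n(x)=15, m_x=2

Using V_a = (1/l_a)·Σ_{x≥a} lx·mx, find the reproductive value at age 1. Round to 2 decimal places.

lx = nx/n0 = nx/100: 1, 0.99, 0.96, 0.88, 0.77, 0.55, 0.15
lx·mx for x ≥ 1: 4.95, 3.84, 5.28, 3.85, 2.75, 0.3 → sum = 20.97
V_1 = 20.97 / l_1 = 20.97 / 0.99 = 21.181818… → 21.18

21.18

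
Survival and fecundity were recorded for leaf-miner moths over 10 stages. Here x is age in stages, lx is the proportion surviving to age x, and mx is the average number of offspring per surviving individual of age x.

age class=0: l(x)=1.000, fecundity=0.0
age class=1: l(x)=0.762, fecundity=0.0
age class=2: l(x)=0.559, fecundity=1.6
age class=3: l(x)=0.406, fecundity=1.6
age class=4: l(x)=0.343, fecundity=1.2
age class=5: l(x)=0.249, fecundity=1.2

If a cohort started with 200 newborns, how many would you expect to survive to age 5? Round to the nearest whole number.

50

Expected survivors = N0 · l_5 = 200 × 0.249 = 49.8 → 50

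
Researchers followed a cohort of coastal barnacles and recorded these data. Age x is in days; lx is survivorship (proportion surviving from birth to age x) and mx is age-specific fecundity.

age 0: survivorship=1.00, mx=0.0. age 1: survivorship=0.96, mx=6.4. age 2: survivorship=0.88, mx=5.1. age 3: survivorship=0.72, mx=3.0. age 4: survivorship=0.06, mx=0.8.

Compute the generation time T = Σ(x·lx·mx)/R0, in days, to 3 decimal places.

lx·mx: 0, 6.144, 4.488, 2.16, 0.048 → R0 = 12.84
x·lx·mx: 0, 6.144, 8.976, 6.48, 0.192 → Σ = 21.792
T = 21.792 / 12.84 = 1.697196… → 1.697

1.697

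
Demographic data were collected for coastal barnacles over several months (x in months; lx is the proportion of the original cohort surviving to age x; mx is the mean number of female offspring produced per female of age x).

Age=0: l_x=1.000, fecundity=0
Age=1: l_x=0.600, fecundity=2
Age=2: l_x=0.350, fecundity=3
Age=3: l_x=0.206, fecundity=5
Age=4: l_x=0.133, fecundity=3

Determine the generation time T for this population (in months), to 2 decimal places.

lx·mx: 0, 1.2, 1.05, 1.03, 0.399 → R0 = 3.679
x·lx·mx: 0, 1.2, 2.1, 3.09, 1.596 → Σ = 7.986
T = 7.986 / 3.679 = 2.170699… → 2.17

2.17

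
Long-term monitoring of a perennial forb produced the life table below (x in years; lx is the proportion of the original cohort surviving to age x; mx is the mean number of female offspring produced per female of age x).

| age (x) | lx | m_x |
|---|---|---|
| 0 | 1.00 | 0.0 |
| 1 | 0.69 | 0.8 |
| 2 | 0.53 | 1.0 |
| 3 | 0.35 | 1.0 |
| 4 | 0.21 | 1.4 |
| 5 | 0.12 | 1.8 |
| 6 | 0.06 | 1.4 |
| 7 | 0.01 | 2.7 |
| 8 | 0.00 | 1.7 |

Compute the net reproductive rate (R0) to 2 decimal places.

lx·mx by age: 0, 0.552, 0.53, 0.35, 0.294, 0.216, 0.084, 0.027, 0
R0 = Σ lx·mx = 2.053 → 2.05

2.05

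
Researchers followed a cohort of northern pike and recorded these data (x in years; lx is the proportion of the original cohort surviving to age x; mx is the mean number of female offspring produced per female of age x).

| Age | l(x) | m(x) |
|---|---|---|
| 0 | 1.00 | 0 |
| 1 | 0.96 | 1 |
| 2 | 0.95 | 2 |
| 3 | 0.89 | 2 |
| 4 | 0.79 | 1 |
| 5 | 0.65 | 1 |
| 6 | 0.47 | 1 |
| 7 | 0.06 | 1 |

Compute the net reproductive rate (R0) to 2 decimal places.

lx·mx by age: 0, 0.96, 1.9, 1.78, 0.79, 0.65, 0.47, 0.06
R0 = Σ lx·mx = 6.61 → 6.61

6.61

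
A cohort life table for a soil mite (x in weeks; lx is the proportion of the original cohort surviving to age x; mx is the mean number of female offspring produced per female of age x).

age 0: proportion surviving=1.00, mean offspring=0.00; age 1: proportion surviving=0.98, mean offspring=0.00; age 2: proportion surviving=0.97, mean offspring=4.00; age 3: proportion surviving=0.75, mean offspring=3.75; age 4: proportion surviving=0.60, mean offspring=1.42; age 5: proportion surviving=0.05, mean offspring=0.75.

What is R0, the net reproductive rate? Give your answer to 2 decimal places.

lx·mx by age: 0, 0, 3.88, 2.8125, 0.852, 0.0375
R0 = Σ lx·mx = 7.582 → 7.58

7.58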